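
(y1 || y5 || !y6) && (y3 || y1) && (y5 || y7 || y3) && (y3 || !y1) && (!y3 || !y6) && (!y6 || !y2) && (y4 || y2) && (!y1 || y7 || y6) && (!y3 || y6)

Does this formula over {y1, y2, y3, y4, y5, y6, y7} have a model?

Branch on y3: set y3 = true.
Unit clause (!y6) forces y6 = false.
Now (y6) is unsatisfied and unit — conflict.
Backtrack on y3: now try y3 = false.
Unit clause (y1) forces y1 = true.
Now (!y1) is unsatisfied and unit — conflict.
Both values of y3 lead to a conflict.
No assignment satisfies every clause.

Unsatisfiable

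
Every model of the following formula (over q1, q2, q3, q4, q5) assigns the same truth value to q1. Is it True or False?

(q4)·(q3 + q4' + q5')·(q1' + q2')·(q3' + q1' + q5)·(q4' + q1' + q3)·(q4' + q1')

Suppose q1 = 1.
The clause (q4) is unit, so q4 = 1.
Now (q4') is unsatisfied and unit — conflict.
So every satisfying assignment has q1 = False.

False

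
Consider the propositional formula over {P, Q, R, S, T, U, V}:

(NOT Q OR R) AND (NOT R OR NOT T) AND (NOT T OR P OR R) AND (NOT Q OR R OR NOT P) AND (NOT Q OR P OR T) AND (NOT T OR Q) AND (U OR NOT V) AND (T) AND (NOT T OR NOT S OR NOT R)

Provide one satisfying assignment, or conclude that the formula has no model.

UNSATISFIABLE

From the singleton clause (T), T = true.
From the singleton clause (NOT R), R = false.
From the singleton clause (NOT Q), Q = false.
That conflicts with the unit clause (Q).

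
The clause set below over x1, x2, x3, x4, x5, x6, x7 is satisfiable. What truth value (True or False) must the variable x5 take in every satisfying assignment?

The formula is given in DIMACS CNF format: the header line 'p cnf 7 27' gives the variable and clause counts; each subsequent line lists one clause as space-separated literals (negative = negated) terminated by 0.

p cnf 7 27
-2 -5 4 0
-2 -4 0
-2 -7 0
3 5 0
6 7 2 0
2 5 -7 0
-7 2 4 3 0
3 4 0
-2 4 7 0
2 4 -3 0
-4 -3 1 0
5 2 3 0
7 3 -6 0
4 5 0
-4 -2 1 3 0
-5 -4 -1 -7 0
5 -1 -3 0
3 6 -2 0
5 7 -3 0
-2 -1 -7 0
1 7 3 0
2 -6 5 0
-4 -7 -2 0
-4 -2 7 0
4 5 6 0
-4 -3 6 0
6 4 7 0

Suppose x5 = False.
(x3) alone gives x3 = True.
(x4) alone gives x4 = True.
(¬x2) alone gives x2 = False.
(¬x7) alone gives x7 = False.
Now (x7) is unsatisfied and unit — conflict.
So every satisfying assignment has x5 = True.

True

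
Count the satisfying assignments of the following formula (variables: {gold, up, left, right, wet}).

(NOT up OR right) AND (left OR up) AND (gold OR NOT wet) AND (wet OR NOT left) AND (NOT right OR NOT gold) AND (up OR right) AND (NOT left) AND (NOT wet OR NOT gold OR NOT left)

1

There are 2^5 = 32 truth assignments over (gold, up, left, right, wet).
Split on wet. With wet = true, the clauses containing wet are satisfied and NOT wet drops from the rest; 0 of the 2^4 = 16 assignments to the other variables satisfy what remains.
With wet = false, by the same count on the reduced clause set, 1 assignment works.
Total: 0 + 1 = 1.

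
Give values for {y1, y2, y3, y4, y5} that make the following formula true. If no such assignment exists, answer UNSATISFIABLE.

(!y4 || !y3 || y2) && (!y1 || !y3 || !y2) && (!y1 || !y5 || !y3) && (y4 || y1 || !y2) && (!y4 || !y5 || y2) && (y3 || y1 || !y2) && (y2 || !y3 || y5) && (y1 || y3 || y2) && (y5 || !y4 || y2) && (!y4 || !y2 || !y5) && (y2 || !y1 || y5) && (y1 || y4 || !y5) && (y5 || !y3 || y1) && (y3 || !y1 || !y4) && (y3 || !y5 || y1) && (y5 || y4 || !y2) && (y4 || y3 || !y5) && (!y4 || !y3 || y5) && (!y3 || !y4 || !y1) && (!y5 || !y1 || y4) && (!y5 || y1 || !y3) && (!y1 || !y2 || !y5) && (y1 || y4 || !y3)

UNSATISFIABLE

Suppose y4 = false.
Suppose y1 = true.
The clause (!y5) is unit, so y5 = false.
The clause (y2) is unit, so y2 = true.
That conflicts with the unit clause (!y2).
That branch fails; take y1 = false instead.
The clause (!y2) is unit, so y2 = false.
The clause (y3) is unit, so y3 = true.
That conflicts with the unit clause (!y3).
Both values of y1 lead to a conflict.
That branch fails; take y4 = true instead.
Suppose y3 = false.
The clause (!y1) is unit, so y1 = false.
The clause (!y2) is unit, so y2 = false.
That conflicts with the unit clause (y2).
That branch fails; take y3 = true instead.
The clause (y2) is unit, so y2 = true.
The clause (!y1) is unit, so y1 = false.
The clause (!y5) is unit, so y5 = false.
That conflicts with the unit clause (y5).
Both values of y3 lead to a conflict.
Both values of y4 lead to a conflict.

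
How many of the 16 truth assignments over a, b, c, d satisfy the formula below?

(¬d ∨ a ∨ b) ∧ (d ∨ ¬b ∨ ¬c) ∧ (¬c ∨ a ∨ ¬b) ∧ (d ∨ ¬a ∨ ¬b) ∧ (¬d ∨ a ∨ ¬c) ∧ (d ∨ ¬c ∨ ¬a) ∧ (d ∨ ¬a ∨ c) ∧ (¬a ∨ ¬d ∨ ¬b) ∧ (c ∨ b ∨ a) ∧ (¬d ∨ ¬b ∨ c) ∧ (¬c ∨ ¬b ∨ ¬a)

There are 2^4 = 16 truth assignments over (a, b, c, d).
Check each against the 11 clauses (columns in the order a, b, c, d):
  F F F F  ✗ fails (c ∨ b ∨ a)
  F F F T  ✗ fails (¬d ∨ a ∨ b)
  F F T F  ✓ satisfies all
  F F T T  ✗ fails (¬d ∨ a ∨ b)
  F T F F  ✓ satisfies all
  F T F T  ✗ fails (¬d ∨ ¬b ∨ c)
  F T T F  ✗ fails (d ∨ ¬b ∨ ¬c)
  F T T T  ✗ fails (¬c ∨ a ∨ ¬b)
  T F F F  ✗ fails (d ∨ ¬a ∨ c)
  T F F T  ✓ satisfies all
  T F T F  ✗ fails (d ∨ ¬c ∨ ¬a)
  T F T T  ✓ satisfies all
  T T F F  ✗ fails (d ∨ ¬a ∨ ¬b)
  T T F T  ✗ fails (¬a ∨ ¬d ∨ ¬b)
  T T T F  ✗ fails (d ∨ ¬b ∨ ¬c)
  T T T T  ✗ fails (¬a ∨ ¬d ∨ ¬b)
4 of the 16 rows are models.

4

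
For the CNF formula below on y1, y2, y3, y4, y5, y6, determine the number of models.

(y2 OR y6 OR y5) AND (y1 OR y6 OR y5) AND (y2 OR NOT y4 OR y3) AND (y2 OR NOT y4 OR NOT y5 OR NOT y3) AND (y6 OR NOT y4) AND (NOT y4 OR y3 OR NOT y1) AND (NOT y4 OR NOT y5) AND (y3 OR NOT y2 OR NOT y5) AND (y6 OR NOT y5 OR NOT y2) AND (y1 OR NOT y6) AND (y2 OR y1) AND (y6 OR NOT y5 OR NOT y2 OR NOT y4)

There are 2^6 = 64 truth assignments over (y1, y2, y3, y4, y5, y6).
Split on y6. With y6 = true, the clauses containing y6 are satisfied and NOT y6 drops from the rest; 9 of the 2^5 = 32 assignments to the other variables satisfy what remains.
With y6 = false, by the same count on the reduced clause set, 4 assignments work.
Total: 9 + 4 = 13.

13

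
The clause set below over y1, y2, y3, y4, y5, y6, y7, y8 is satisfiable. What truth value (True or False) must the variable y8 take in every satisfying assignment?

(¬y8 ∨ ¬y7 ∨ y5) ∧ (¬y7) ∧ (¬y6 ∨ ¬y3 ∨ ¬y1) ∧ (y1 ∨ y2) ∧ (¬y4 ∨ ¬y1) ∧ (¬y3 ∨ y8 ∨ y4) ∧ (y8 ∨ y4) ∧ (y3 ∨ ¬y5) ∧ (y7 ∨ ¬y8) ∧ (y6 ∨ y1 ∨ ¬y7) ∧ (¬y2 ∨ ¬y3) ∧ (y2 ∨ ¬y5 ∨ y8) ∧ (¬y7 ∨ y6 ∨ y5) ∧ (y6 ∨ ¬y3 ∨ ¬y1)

False

Suppose y8 = True.
Unit clause (¬y7) forces y7 = False.
Now (y7) is unsatisfied and unit — conflict.
So every satisfying assignment has y8 = False.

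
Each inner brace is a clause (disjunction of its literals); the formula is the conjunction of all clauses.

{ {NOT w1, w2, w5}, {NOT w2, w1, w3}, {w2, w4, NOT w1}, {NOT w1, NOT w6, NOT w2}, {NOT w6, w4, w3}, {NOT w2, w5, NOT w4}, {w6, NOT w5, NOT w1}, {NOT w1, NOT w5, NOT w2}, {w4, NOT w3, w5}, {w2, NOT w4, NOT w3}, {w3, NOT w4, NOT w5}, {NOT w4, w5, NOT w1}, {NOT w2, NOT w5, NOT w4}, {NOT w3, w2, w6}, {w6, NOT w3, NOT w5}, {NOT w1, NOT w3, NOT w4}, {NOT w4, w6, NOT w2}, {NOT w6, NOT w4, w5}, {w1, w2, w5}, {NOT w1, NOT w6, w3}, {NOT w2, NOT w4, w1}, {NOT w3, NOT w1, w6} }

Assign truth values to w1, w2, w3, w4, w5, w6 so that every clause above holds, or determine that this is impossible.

Try w1 = true.
Try w2 = true.
Unit clause (NOT w6) forces w6 = false.
Unit clause (NOT w5) forces w5 = false.
Unit clause (NOT w4) forces w4 = false.
Unit clause (NOT w3) forces w3 = false.
Every clause now holds.

w1: true, w2: true, w3: false, w4: false, w5: false, w6: false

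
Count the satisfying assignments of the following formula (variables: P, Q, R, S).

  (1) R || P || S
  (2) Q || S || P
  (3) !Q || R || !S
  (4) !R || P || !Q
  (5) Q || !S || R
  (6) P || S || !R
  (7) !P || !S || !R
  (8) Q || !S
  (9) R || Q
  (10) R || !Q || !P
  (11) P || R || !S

2

There are 2^4 = 16 truth assignments over (P, Q, R, S).
Check each against the 11 clauses (columns in the order P, Q, R, S):
  F F F F  ✗ fails (R || P || S)
  F F F T  ✗ fails (Q || !S || R)
  F F T F  ✗ fails (Q || S || P)
  F F T T  ✗ fails (Q || !S)
  F T F F  ✗ fails (R || P || S)
  F T F T  ✗ fails (!Q || R || !S)
  F T T F  ✗ fails (!R || P || !Q)
  F T T T  ✗ fails (!R || P || !Q)
  T F F F  ✗ fails (R || Q)
  T F F T  ✗ fails (Q || !S || R)
  T F T F  ✓ satisfies all
  T F T T  ✗ fails (!P || !S || !R)
  T T F F  ✗ fails (R || !Q || !P)
  T T F T  ✗ fails (!Q || R || !S)
  T T T F  ✓ satisfies all
  T T T T  ✗ fails (!P || !S || !R)
2 of the 16 rows are models.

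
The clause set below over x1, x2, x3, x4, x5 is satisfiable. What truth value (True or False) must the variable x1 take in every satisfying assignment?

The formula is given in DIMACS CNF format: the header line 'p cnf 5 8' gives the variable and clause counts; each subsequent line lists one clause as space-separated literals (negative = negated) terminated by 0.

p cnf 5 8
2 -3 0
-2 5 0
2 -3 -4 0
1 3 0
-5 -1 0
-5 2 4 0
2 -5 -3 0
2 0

Suppose x1 = True.
The clause (¬x5) is unit, so x5 = False.
The clause (¬x2) is unit, so x2 = False.
Now (x2) is unsatisfied and unit — conflict.
So every satisfying assignment has x1 = False.

False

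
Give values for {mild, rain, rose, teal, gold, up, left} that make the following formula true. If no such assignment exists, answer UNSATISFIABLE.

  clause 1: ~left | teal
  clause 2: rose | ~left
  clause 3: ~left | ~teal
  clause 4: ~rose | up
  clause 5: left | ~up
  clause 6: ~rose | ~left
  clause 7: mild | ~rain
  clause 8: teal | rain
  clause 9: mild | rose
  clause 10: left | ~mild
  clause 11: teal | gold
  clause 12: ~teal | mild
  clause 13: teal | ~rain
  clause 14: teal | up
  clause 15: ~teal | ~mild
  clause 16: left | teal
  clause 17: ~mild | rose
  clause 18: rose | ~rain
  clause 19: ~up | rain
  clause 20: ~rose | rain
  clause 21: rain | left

UNSATISFIABLE

Try left = 0.
Unit clause (~up) forces up = 0.
Unit clause (~rose) forces rose = 0.
Unit clause (mild) forces mild = 1.
But (~mild) is also a unit clause — contradiction.
So left must be the other value — set left = 1.
Unit clause (teal) forces teal = 1.
But (~teal) is also a unit clause — contradiction.
Either choice for left ends in contradiction.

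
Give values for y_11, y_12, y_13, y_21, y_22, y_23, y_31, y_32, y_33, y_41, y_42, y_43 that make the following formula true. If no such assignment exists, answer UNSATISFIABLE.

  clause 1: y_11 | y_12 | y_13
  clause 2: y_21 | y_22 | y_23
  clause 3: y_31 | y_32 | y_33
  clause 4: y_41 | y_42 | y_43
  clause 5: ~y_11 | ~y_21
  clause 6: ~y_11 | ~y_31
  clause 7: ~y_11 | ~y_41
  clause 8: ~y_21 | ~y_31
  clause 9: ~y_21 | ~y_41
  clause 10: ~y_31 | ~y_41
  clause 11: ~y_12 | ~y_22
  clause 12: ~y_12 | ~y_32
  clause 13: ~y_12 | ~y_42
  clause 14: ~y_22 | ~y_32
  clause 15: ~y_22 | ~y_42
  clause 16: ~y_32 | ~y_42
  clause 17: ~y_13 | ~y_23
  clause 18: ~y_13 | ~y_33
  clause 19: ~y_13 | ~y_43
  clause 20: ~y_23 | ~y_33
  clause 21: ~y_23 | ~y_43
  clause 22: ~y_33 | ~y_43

Suppose y_11 = 0.
Suppose y_12 = 1.
(~y_22) alone gives y_22 = 0.
(~y_32) alone gives y_32 = 0.
(~y_42) alone gives y_42 = 0.
Suppose y_21 = 1.
(~y_31) alone gives y_31 = 0.
(y_33) alone gives y_33 = 1.
(~y_41) alone gives y_41 = 0.
(y_43) alone gives y_43 = 1.
Now (~y_43) is unsatisfied and unit — conflict.
So y_21 must be the other value — set y_21 = 0.
(y_23) alone gives y_23 = 1.
(~y_13) alone gives y_13 = 0.
(~y_33) alone gives y_33 = 0.
(y_31) alone gives y_31 = 1.
(~y_41) alone gives y_41 = 0.
(y_43) alone gives y_43 = 1.
Now (~y_43) is unsatisfied and unit — conflict.
Either choice for y_21 ends in contradiction.
So y_12 must be the other value — set y_12 = 0.
(y_13) alone gives y_13 = 1.
(~y_23) alone gives y_23 = 0.
(~y_33) alone gives y_33 = 0.
(~y_43) alone gives y_43 = 0.
Suppose y_21 = 1.
(~y_31) alone gives y_31 = 0.
(y_32) alone gives y_32 = 1.
(~y_41) alone gives y_41 = 0.
(y_42) alone gives y_42 = 1.
Now (~y_42) is unsatisfied and unit — conflict.
So y_21 must be the other value — set y_21 = 0.
(y_22) alone gives y_22 = 1.
(~y_32) alone gives y_32 = 0.
(y_31) alone gives y_31 = 1.
(~y_41) alone gives y_41 = 0.
(y_42) alone gives y_42 = 1.
Now (~y_42) is unsatisfied and unit — conflict.
Either choice for y_21 ends in contradiction.
Either choice for y_12 ends in contradiction.
So y_11 must be the other value — set y_11 = 1.
(~y_21) alone gives y_21 = 0.
(~y_31) alone gives y_31 = 0.
(~y_41) alone gives y_41 = 0.
Suppose y_22 = 1.
(~y_12) alone gives y_12 = 0.
(~y_32) alone gives y_32 = 0.
(y_33) alone gives y_33 = 1.
(~y_42) alone gives y_42 = 0.
(y_43) alone gives y_43 = 1.
Now (~y_43) is unsatisfied and unit — conflict.
So y_22 must be the other value — set y_22 = 0.
(y_23) alone gives y_23 = 1.
(~y_13) alone gives y_13 = 0.
(~y_33) alone gives y_33 = 0.
(y_32) alone gives y_32 = 1.
(~y_12) alone gives y_12 = 0.
(~y_42) alone gives y_42 = 0.
(y_43) alone gives y_43 = 1.
Now (~y_43) is unsatisfied and unit — conflict.
Either choice for y_22 ends in contradiction.
Either choice for y_11 ends in contradiction.

UNSATISFIABLE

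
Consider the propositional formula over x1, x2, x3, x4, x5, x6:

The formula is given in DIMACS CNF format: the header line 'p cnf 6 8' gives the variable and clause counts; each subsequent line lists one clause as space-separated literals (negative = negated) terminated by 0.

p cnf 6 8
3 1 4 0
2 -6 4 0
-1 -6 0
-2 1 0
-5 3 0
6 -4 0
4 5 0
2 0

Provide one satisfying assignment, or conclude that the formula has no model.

From the singleton clause (x2), x2 = True.
From the singleton clause (x1), x1 = True.
From the singleton clause (¬x6), x6 = False.
From the singleton clause (¬x4), x4 = False.
From the singleton clause (x5), x5 = True.
From the singleton clause (x3), x3 = True.
All clauses are satisfied.

x1=True; x2=True; x3=True; x4=False; x5=True; x6=False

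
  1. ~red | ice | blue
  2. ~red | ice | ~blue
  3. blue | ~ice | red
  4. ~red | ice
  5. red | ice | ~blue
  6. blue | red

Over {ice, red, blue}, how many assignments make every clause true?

3

There are 2^3 = 8 truth assignments over (ice, red, blue).
Check each against the 6 clauses (columns in the order ice, red, blue):
  F F F  ✗ fails (blue | red)
  F F T  ✗ fails (red | ice | ~blue)
  F T F  ✗ fails (~red | ice | blue)
  F T T  ✗ fails (~red | ice | ~blue)
  T F F  ✗ fails (blue | ~ice | red)
  T F T  ✓ satisfies all
  T T F  ✓ satisfies all
  T T T  ✓ satisfies all
3 of the 8 rows are models.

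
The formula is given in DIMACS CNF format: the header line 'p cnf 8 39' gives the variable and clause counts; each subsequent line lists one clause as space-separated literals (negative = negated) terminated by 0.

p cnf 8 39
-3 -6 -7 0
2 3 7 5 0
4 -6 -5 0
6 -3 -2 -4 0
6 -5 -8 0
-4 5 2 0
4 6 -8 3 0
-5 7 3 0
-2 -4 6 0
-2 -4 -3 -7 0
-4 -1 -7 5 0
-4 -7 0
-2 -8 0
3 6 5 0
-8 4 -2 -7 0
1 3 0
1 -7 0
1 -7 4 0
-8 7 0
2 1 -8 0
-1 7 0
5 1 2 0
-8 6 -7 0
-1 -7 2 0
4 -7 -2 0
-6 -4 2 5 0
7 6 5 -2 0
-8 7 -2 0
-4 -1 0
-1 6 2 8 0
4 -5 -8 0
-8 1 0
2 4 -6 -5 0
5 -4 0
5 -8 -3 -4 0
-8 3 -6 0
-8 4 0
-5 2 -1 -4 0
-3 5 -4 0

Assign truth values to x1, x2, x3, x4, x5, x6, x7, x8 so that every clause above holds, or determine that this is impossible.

Try x4 = True.
The clause (¬x7) is unit, so x7 = False.
The clause (¬x8) is unit, so x8 = False.
The clause (¬x1) is unit, so x1 = False.
The clause (x3) is unit, so x3 = True.
The clause (x5) is unit, so x5 = True.
Try x6 = True.
Every clause is now satisfied; x2 is unconstrained.

x1=False, x2=True, x3=True, x4=True, x5=True, x6=True, x7=False, x8=False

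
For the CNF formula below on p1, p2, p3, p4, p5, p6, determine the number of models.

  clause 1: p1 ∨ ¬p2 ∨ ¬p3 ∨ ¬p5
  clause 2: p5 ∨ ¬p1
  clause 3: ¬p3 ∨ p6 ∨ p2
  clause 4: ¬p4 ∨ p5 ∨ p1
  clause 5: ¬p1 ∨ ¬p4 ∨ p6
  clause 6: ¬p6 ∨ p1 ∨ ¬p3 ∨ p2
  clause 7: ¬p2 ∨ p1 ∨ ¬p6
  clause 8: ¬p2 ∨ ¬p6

17

There are 2^6 = 64 truth assignments over (p1, p2, p3, p4, p5, p6).
Split on p5. With p5 = True, the clauses containing p5 are satisfied and ¬p5 drops from the rest; 13 of the 2^5 = 32 assignments to the other variables satisfy what remains.
With p5 = False, by the same count on the reduced clause set, 4 assignments work.
Total: 13 + 4 = 17.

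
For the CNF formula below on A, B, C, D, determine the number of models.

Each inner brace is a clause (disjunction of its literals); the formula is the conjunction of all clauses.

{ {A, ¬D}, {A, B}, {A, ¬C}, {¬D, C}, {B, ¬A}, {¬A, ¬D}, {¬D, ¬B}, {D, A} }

There are 2^4 = 16 truth assignments over (A, B, C, D).
Check each against the 8 clauses (columns in the order A, B, C, D):
  F F F F  ✗ fails (A ∨ B)
  F F F T  ✗ fails (A ∨ ¬D)
  F F T F  ✗ fails (A ∨ B)
  F F T T  ✗ fails (A ∨ ¬D)
  F T F F  ✗ fails (D ∨ A)
  F T F T  ✗ fails (A ∨ ¬D)
  F T T F  ✗ fails (A ∨ ¬C)
  F T T T  ✗ fails (A ∨ ¬D)
  T F F F  ✗ fails (B ∨ ¬A)
  T F F T  ✗ fails (¬D ∨ C)
  T F T F  ✗ fails (B ∨ ¬A)
  T F T T  ✗ fails (B ∨ ¬A)
  T T F F  ✓ satisfies all
  T T F T  ✗ fails (¬D ∨ C)
  T T T F  ✓ satisfies all
  T T T T  ✗ fails (¬A ∨ ¬D)
2 of the 16 rows are models.

2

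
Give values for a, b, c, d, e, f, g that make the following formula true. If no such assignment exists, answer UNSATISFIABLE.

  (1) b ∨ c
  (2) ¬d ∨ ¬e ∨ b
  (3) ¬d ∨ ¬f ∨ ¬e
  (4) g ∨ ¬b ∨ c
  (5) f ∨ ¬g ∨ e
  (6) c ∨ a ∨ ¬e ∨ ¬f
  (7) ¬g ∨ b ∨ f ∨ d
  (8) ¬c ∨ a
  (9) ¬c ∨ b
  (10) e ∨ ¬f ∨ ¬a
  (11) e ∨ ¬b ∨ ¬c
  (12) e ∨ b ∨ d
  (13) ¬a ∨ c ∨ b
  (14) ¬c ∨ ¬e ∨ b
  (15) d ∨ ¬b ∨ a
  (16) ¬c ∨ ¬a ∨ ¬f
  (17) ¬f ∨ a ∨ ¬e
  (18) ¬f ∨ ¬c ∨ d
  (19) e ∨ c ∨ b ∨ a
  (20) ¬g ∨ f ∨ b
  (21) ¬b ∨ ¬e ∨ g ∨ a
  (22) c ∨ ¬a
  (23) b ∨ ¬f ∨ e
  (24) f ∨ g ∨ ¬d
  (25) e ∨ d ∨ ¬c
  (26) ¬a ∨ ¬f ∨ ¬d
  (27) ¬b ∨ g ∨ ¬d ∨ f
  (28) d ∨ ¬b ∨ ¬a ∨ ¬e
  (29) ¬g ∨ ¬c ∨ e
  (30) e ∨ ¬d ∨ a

a: True; b: True; c: True; d: True; e: True; f: False; g: True

Suppose b = True.
Suppose g = True.
Suppose f = False.
The clause (e) is unit, so e = True.
Suppose c = True.
The clause (a) is unit, so a = True.
The clause (d) is unit, so d = True.
Every clause now holds.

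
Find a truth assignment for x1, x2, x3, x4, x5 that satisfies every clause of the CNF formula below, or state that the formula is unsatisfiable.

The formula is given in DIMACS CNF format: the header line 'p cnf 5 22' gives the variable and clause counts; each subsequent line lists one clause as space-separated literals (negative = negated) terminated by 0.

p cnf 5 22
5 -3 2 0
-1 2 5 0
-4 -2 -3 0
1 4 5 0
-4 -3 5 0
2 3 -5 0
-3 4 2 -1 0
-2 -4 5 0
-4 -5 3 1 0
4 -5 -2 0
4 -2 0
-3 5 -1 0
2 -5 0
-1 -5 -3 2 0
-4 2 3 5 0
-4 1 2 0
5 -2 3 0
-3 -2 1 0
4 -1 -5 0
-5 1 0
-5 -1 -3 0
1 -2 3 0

x1 ↦ True; x2 ↦ True; x3 ↦ False; x4 ↦ True; x5 ↦ True

Branch on x4: set x4 = True.
Branch on x2: set x2 = True.
The clause (¬x3) is unit, so x3 = False.
The clause (x5) is unit, so x5 = True.
The clause (x1) is unit, so x1 = True.
This assignment satisfies each clause.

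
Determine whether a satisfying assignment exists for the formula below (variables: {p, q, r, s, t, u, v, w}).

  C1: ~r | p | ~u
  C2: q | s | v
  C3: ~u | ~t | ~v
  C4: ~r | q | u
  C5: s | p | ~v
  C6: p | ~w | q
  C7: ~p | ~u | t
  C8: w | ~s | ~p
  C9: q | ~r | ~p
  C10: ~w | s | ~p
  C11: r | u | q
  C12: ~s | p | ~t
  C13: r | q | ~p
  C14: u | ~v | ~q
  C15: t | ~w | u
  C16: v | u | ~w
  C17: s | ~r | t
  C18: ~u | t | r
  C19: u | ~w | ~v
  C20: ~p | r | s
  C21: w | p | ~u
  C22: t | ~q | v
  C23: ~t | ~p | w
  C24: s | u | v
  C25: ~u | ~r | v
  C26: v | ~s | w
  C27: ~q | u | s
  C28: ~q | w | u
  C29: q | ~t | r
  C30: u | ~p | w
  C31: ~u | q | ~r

Yes

Try r = 0.
Try u = 1.
The clause (t) is unit, so t = 1.
The clause (~v) is unit, so v = 0.
The clause (q) is unit, so q = 1.
Try s = 0.
The clause (~p) is unit, so p = 0.
The clause (w) is unit, so w = 1.
All clauses are satisfied.
A satisfying assignment: p: 0; q: 1; r: 0; s: 0; t: 1; u: 1; v: 0; w: 1.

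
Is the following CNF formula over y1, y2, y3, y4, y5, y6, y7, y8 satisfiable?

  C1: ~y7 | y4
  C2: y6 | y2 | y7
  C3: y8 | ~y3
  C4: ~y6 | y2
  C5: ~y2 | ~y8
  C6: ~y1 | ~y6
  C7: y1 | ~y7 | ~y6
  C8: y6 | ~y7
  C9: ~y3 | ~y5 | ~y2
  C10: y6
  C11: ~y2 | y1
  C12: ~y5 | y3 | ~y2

The clause (y6) is unit, so y6 = 1.
The clause (y2) is unit, so y2 = 1.
The clause (~y8) is unit, so y8 = 0.
The clause (~y3) is unit, so y3 = 0.
The clause (~y1) is unit, so y1 = 0.
But (y1) is also a unit clause — contradiction.
No assignment satisfies every clause.

No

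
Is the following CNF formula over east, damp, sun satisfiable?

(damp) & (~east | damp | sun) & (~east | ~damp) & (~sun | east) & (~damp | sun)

From the singleton clause (damp), damp = 1.
From the singleton clause (~east), east = 0.
From the singleton clause (~sun), sun = 0.
Now (sun) is unsatisfied and unit — conflict.
No assignment satisfies every clause.

Unsatisfiable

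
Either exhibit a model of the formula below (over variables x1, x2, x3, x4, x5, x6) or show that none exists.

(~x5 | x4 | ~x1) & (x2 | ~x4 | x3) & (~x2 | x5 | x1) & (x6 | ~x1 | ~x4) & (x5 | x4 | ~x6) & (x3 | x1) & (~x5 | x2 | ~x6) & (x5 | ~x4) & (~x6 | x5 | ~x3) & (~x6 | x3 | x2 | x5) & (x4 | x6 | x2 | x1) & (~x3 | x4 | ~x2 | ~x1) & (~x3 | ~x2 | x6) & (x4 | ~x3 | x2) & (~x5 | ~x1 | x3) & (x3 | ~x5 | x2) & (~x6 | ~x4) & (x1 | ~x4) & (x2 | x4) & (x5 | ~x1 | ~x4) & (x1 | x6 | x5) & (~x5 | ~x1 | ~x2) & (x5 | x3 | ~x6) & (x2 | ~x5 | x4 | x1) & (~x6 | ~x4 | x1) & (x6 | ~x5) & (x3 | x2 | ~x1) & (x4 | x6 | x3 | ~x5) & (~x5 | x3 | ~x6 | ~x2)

Case x3 = 1:
Case x5 = 1:
(x6) alone gives x6 = 1.
(x2) alone gives x2 = 1.
(~x4) alone gives x4 = 0.
(~x1) alone gives x1 = 0.
All clauses are satisfied.

x1: 0,  x2: 1,  x3: 1,  x4: 0,  x5: 1,  x6: 1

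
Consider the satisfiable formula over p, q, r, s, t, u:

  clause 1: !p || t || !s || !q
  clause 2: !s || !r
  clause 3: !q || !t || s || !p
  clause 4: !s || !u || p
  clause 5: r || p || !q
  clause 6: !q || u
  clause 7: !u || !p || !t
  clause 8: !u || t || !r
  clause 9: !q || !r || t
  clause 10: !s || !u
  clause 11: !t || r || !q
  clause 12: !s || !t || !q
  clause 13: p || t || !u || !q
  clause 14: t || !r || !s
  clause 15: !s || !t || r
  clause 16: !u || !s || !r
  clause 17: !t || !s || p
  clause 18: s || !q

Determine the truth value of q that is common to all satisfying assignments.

False

Suppose q = true.
(u) alone gives u = true.
(!s) alone gives s = false.
Now (s) is unsatisfied and unit — conflict.
So every satisfying assignment has q = False.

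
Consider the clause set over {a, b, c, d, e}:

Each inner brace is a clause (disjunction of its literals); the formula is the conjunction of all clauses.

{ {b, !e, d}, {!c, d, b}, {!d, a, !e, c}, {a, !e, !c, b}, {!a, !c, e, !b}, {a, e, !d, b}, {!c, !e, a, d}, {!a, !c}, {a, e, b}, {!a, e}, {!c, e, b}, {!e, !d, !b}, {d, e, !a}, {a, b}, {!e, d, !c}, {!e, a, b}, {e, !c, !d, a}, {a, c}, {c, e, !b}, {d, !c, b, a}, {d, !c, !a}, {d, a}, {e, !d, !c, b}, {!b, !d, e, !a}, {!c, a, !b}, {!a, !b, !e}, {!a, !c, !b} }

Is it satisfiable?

Case a = true:
The clause (!c) is unit, so c = false.
The clause (e) is unit, so e = true.
The clause (!b) is unit, so b = false.
The clause (d) is unit, so d = true.
This assignment satisfies each clause.
A satisfying assignment: a: true, b: false, c: false, d: true, e: true.

Yes, satisfiable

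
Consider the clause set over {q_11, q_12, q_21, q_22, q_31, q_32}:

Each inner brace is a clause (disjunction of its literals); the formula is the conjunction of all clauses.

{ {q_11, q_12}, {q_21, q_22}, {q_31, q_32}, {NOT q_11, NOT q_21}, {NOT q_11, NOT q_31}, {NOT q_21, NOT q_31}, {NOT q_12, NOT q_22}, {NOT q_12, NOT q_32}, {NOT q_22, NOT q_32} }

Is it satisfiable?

Unsatisfiable

Suppose q_11 = true.
The clause (NOT q_21) is unit, so q_21 = false.
The clause (q_22) is unit, so q_22 = true.
The clause (NOT q_31) is unit, so q_31 = false.
The clause (q_32) is unit, so q_32 = true.
But (NOT q_32) is also a unit clause — contradiction.
That branch fails; take q_11 = false instead.
The clause (q_12) is unit, so q_12 = true.
The clause (NOT q_22) is unit, so q_22 = false.
The clause (q_21) is unit, so q_21 = true.
The clause (NOT q_31) is unit, so q_31 = false.
The clause (q_32) is unit, so q_32 = true.
But (NOT q_32) is also a unit clause — contradiction.
Neither q_11 = true nor q_11 = false works.
No assignment satisfies every clause.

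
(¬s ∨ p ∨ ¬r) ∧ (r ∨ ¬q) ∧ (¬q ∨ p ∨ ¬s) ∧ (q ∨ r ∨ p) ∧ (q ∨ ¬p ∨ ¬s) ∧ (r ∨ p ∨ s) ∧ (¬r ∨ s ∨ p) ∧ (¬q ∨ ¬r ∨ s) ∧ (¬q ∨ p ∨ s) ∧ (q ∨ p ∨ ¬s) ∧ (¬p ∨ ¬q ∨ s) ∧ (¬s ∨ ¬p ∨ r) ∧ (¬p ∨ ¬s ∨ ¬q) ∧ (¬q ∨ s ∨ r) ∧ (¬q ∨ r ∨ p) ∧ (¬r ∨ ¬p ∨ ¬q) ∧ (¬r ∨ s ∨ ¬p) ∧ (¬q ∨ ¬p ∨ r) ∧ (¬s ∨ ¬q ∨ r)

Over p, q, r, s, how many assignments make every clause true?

1

There are 2^4 = 16 truth assignments over (p, q, r, s).
Check each against the 19 clauses (columns in the order p, q, r, s):
  F F F F  ✗ fails (q ∨ r ∨ p)
  F F F T  ✗ fails (q ∨ r ∨ p)
  F F T F  ✗ fails (¬r ∨ s ∨ p)
  F F T T  ✗ fails (¬s ∨ p ∨ ¬r)
  F T F F  ✗ fails (r ∨ ¬q)
  F T F T  ✗ fails (r ∨ ¬q)
  F T T F  ✗ fails (¬r ∨ s ∨ p)
  F T T T  ✗ fails (¬s ∨ p ∨ ¬r)
  T F F F  ✓ satisfies all
  T F F T  ✗ fails (q ∨ ¬p ∨ ¬s)
  T F T F  ✗ fails (¬r ∨ s ∨ ¬p)
  T F T T  ✗ fails (q ∨ ¬p ∨ ¬s)
  T T F F  ✗ fails (r ∨ ¬q)
  T T F T  ✗ fails (r ∨ ¬q)
  T T T F  ✗ fails (¬q ∨ ¬r ∨ s)
  T T T T  ✗ fails (¬p ∨ ¬s ∨ ¬q)
1 of the 16 rows is a model.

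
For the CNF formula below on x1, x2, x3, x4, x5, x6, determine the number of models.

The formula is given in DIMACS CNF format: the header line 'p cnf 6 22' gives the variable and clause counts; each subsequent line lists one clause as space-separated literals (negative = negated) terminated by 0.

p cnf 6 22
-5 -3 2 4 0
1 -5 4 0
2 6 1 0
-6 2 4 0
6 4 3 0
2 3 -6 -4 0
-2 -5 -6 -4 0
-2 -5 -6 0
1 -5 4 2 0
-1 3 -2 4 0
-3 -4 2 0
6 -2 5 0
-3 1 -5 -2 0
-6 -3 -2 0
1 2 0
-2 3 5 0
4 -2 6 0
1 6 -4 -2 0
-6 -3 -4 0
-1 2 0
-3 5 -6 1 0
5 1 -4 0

2

There are 2^6 = 64 truth assignments over (x1, x2, x3, x4, x5, x6).
Split on x1. With x1 = True, the clauses containing x1 are satisfied and ¬x1 drops from the rest; 2 of the 2^5 = 32 assignments to the other variables satisfy what remains.
With x1 = False, by the same count on the reduced clause set, 0 assignments work.
Total: 2 + 0 = 2.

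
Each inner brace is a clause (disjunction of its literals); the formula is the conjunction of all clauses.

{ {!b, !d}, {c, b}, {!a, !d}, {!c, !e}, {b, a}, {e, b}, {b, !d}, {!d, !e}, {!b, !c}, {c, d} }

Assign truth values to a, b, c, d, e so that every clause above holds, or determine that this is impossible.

UNSATISFIABLE

Branch on b: set b = false.
The clause (c) is unit, so c = true.
The clause (!e) is unit, so e = false.
That conflicts with the unit clause (e).
Backtrack on b: now try b = true.
The clause (!d) is unit, so d = false.
The clause (!c) is unit, so c = false.
That conflicts with the unit clause (c).
Either choice for b ends in contradiction.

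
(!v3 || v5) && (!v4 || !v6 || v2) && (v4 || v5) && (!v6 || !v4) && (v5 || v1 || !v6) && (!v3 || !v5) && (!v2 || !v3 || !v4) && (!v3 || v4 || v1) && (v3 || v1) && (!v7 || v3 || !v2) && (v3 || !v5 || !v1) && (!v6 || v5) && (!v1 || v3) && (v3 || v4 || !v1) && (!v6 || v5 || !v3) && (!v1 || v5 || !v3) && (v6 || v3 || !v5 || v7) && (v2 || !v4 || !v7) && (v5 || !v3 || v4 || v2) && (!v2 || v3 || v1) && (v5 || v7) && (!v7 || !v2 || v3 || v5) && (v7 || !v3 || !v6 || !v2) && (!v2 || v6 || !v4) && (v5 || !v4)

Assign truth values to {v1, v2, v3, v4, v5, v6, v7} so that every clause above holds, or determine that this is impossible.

Suppose v3 = false.
(v1) alone gives v1 = true.
Now (!v1) is unsatisfied and unit — conflict.
Backtrack on v3: now try v3 = true.
(v5) alone gives v5 = true.
Now (!v5) is unsatisfied and unit — conflict.
Either choice for v3 ends in contradiction.

UNSATISFIABLE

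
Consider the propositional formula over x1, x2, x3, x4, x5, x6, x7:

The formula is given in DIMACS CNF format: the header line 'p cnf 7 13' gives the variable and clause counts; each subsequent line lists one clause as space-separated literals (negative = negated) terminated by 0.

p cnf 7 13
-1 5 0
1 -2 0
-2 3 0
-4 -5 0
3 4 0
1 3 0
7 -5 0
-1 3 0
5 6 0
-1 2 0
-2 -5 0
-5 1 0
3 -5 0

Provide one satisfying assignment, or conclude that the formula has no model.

x1: False,  x2: False,  x3: True,  x4: False,  x5: False,  x6: True,  x7: False

Suppose x1 = False.
From the singleton clause (¬x2), x2 = False.
From the singleton clause (x3), x3 = True.
From the singleton clause (¬x5), x5 = False.
From the singleton clause (x6), x6 = True.
All clauses hold; x4, x7 can take either value.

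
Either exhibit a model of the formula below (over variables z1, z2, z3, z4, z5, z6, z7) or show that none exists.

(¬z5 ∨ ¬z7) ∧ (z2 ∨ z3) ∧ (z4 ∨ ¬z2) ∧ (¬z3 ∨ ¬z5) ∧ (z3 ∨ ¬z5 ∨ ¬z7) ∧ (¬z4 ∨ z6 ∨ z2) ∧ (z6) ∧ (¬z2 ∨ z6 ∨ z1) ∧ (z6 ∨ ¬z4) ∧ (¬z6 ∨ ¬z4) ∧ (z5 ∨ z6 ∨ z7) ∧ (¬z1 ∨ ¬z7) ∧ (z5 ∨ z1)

The clause (z6) is unit, so z6 = True.
The clause (¬z4) is unit, so z4 = False.
The clause (¬z2) is unit, so z2 = False.
The clause (z3) is unit, so z3 = True.
The clause (¬z5) is unit, so z5 = False.
The clause (z1) is unit, so z1 = True.
The clause (¬z7) is unit, so z7 = False.
Every clause now holds.

z1=True,  z2=False,  z3=True,  z4=False,  z5=False,  z6=True,  z7=False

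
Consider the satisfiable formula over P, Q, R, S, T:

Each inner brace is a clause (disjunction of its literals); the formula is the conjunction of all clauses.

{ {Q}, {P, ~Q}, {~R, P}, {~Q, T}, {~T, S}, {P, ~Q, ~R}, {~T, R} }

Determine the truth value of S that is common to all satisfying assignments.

True

Suppose S = 0.
From the singleton clause (Q), Q = 1.
From the singleton clause (P), P = 1.
From the singleton clause (T), T = 1.
Now (~T) is unsatisfied and unit — conflict.
So every satisfying assignment has S = True.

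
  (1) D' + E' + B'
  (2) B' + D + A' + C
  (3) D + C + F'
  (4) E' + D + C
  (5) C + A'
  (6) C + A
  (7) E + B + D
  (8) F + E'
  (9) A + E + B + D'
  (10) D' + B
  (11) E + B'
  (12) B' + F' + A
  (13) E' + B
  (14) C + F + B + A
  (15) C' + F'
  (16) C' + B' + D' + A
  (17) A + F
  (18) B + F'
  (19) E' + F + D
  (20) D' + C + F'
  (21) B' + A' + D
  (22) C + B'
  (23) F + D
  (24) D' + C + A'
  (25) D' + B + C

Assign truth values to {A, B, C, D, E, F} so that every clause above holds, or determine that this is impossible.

Suppose C = 1.
From the singleton clause (F'), F = 0.
From the singleton clause (E'), E = 0.
From the singleton clause (B'), B = 0.
From the singleton clause (D), D = 1.
But (D') is also a unit clause — contradiction.
Undo C and try C = 0.
From the singleton clause (A'), A = 0.
But (A) is also a unit clause — contradiction.
Either choice for C ends in contradiction.

UNSATISFIABLE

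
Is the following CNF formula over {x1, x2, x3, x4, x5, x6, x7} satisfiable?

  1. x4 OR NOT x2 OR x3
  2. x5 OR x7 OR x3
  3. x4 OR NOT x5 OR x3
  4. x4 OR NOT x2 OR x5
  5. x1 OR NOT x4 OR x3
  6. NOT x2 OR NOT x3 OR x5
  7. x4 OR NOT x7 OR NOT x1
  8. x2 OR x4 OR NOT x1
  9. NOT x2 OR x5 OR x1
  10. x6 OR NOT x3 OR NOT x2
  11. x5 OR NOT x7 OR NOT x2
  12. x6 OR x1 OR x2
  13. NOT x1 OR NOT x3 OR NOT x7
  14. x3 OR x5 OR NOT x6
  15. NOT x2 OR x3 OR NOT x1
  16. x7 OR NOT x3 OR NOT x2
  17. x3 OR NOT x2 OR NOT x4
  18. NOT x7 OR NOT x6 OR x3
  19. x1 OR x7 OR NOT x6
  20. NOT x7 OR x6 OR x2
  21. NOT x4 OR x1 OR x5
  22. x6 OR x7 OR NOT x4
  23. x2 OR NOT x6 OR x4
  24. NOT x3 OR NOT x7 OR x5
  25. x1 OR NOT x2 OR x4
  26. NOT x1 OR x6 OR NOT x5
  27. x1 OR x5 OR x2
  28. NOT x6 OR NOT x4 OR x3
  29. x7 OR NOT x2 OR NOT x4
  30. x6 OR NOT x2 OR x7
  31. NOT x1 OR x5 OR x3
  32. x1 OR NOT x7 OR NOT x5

Case x4 = true:
Case x1 = true:
Case x3 = true:
The clause (NOT x7) is unit, so x7 = false.
The clause (NOT x2) is unit, so x2 = false.
The clause (x6) is unit, so x6 = true.
Every clause is now satisfied; x5 is unconstrained.
A satisfying assignment: x1=true,  x2=false,  x3=true,  x4=true,  x5=false,  x6=true,  x7=false.

Yes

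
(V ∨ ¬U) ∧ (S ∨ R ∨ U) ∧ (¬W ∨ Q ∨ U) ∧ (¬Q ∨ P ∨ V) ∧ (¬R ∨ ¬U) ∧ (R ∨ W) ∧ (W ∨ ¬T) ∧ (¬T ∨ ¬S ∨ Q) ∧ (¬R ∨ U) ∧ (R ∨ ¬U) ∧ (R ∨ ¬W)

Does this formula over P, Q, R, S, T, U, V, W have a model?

Unsatisfiable

Branch on V: set V = True.
Branch on R: set R = False.
Unit clause (W) forces W = True.
But (¬W) is also a unit clause — contradiction.
Undo R and try R = True.
Unit clause (¬U) forces U = False.
But (U) is also a unit clause — contradiction.
Either choice for R ends in contradiction.
Undo V and try V = False.
Unit clause (¬U) forces U = False.
Unit clause (¬R) forces R = False.
Unit clause (S) forces S = True.
Unit clause (W) forces W = True.
But (¬W) is also a unit clause — contradiction.
Either choice for V ends in contradiction.
No assignment satisfies every clause.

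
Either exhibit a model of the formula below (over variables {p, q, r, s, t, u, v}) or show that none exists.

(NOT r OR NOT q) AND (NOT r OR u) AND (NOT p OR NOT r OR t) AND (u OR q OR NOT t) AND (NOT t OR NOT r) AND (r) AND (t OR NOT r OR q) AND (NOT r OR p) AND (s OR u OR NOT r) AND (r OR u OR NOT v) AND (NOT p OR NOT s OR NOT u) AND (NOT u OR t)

UNSATISFIABLE

The clause (r) is unit, so r = true.
The clause (NOT q) is unit, so q = false.
The clause (u) is unit, so u = true.
The clause (NOT t) is unit, so t = false.
Now (t) is unsatisfied and unit — conflict.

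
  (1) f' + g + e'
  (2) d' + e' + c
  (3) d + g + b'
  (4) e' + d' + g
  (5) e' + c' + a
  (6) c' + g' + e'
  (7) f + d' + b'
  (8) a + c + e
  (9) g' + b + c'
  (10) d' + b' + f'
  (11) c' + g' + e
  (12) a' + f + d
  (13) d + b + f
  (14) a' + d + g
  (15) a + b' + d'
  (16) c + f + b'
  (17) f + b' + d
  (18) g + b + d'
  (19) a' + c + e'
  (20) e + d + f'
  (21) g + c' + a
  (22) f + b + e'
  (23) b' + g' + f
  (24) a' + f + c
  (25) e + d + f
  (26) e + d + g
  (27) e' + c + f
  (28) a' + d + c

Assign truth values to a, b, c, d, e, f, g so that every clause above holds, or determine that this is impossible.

a: 1,  b: 0,  c: 0,  d: 1,  e: 0,  f: 1,  g: 1

Branch on f: set f = 1.
Branch on g: set g = 1.
Branch on c: set c = 0.
Branch on d: set d = 1.
The clause (e') is unit, so e = 0.
The clause (a) is unit, so a = 1.
The clause (b') is unit, so b = 0.
All clauses are satisfied.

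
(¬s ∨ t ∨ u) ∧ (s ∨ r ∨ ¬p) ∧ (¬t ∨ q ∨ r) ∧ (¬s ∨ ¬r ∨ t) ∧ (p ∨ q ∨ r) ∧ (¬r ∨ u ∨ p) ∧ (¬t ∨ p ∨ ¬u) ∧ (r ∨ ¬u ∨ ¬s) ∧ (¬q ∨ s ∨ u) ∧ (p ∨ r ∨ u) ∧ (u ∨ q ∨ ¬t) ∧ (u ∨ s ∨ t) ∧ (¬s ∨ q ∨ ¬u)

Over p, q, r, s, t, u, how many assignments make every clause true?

There are 2^6 = 64 truth assignments over (p, q, r, s, t, u).
Split on t. With t = True, the clauses containing t are satisfied and ¬t drops from the rest; 5 of the 2^5 = 32 assignments to the other variables satisfy what remains.
With t = False, by the same count on the reduced clause set, 5 assignments work.
Total: 5 + 5 = 10.

10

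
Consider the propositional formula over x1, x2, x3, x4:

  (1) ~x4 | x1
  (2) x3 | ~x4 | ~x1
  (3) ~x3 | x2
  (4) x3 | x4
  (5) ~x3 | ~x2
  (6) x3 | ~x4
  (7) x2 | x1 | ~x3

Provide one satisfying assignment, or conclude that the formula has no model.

UNSATISFIABLE

Branch on x4: set x4 = 0.
From the singleton clause (x3), x3 = 1.
From the singleton clause (x2), x2 = 1.
That conflicts with the unit clause (~x2).
That branch fails; take x4 = 1 instead.
From the singleton clause (x1), x1 = 1.
From the singleton clause (x3), x3 = 1.
From the singleton clause (x2), x2 = 1.
That conflicts with the unit clause (~x2).
Both values of x4 lead to a conflict.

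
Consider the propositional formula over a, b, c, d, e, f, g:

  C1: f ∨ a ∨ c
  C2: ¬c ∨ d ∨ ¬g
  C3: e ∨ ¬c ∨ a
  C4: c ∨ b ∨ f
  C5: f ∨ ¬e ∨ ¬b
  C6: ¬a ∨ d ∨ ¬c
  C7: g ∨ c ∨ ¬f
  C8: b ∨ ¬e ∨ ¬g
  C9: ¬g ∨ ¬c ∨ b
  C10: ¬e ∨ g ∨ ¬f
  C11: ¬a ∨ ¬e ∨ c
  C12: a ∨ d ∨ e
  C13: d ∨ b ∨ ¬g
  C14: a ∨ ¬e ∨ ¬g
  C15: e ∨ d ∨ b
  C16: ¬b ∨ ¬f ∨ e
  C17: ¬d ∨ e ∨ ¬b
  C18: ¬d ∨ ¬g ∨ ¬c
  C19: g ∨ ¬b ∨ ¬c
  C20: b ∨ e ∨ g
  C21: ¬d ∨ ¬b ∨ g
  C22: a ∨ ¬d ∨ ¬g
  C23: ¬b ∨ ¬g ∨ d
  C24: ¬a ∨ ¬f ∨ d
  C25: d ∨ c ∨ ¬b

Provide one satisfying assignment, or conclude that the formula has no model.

Case f = False:
Case a = False:
From the singleton clause (c), c = True.
From the singleton clause (e), e = True.
From the singleton clause (¬b), b = False.
From the singleton clause (¬g), g = False.
Every clause is now satisfied; d is unconstrained.

a: False,  b: False,  c: True,  d: True,  e: True,  f: False,  g: False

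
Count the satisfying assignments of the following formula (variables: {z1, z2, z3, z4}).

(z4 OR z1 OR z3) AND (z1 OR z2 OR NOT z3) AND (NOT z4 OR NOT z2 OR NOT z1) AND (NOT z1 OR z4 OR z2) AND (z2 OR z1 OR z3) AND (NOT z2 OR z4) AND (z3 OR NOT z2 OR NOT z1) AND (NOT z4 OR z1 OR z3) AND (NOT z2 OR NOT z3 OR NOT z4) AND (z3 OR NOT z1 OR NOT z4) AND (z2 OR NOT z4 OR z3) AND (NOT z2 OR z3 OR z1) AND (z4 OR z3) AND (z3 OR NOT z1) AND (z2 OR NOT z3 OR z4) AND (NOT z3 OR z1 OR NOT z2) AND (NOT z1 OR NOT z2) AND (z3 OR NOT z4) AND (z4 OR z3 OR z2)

There are 2^4 = 16 truth assignments over (z1, z2, z3, z4).
Check each against the 19 clauses (columns in the order z1, z2, z3, z4):
  F F F F  ✗ fails (z4 OR z1 OR z3)
  F F F T  ✗ fails (z2 OR z1 OR z3)
  F F T F  ✗ fails (z1 OR z2 OR NOT z3)
  F F T T  ✗ fails (z1 OR z2 OR NOT z3)
  F T F F  ✗ fails (z4 OR z1 OR z3)
  F T F T  ✗ fails (NOT z4 OR z1 OR z3)
  F T T F  ✗ fails (NOT z2 OR z4)
  F T T T  ✗ fails (NOT z2 OR NOT z3 OR NOT z4)
  T F F F  ✗ fails (NOT z1 OR z4 OR z2)
  T F F T  ✗ fails (z3 OR NOT z1 OR NOT z4)
  T F T F  ✗ fails (NOT z1 OR z4 OR z2)
  T F T T  ✓ satisfies all
  T T F F  ✗ fails (NOT z2 OR z4)
  T T F T  ✗ fails (NOT z4 OR NOT z2 OR NOT z1)
  T T T F  ✗ fails (NOT z2 OR z4)
  T T T T  ✗ fails (NOT z4 OR NOT z2 OR NOT z1)
1 of the 16 rows is a model.

1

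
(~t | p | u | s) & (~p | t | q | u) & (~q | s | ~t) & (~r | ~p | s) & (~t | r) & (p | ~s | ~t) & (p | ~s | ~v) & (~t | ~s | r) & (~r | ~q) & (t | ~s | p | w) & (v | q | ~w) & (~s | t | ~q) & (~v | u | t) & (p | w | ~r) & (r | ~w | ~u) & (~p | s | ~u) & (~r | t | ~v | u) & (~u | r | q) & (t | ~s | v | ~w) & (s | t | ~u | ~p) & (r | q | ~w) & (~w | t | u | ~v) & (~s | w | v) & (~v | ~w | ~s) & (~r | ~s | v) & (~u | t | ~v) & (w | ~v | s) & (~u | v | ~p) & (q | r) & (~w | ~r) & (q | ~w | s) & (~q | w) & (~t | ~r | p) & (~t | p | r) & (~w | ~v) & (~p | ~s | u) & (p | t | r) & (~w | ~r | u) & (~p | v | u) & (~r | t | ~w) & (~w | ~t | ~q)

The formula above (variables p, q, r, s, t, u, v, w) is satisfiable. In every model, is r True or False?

Suppose r = 0.
(~t) alone gives t = 0.
(q) alone gives q = 1.
(~s) alone gives s = 0.
(w) alone gives w = 1.
(~u) alone gives u = 0.
(~v) alone gives v = 0.
(p) alone gives p = 1.
Now (~p) is unsatisfied and unit — conflict.
So every satisfying assignment has r = True.

True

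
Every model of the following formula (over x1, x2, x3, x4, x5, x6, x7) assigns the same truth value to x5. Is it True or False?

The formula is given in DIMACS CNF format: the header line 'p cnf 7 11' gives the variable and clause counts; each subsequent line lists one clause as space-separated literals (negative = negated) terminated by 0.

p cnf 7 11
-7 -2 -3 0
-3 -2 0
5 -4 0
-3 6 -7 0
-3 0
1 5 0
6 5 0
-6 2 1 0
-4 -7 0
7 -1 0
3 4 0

True

Suppose x5 = False.
From the singleton clause (¬x4), x4 = False.
From the singleton clause (¬x3), x3 = False.
Now (x3) is unsatisfied and unit — conflict.
So every satisfying assignment has x5 = True.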